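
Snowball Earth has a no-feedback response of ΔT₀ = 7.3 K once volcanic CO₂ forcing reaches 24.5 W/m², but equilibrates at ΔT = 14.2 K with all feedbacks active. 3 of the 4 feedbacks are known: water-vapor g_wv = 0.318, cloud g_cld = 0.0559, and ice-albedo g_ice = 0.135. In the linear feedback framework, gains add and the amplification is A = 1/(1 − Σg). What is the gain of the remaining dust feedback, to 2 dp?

-0.02

Amplification A = ΔT/ΔT₀ = 14.2/7.3 = 1.945.
Total gain g = 1 − 1/A = 1 − 1/1.945 = 0.4859.
Known gains sum to 0.318 + 0.0559 + 0.135 = 0.5089.
g_dust = 0.4859 − 0.5089 = -0.02.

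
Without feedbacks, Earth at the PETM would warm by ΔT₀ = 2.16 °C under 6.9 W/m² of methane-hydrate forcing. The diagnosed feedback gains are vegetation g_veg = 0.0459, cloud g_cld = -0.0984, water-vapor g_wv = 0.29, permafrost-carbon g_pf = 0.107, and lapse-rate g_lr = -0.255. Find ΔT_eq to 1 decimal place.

2.4 °C

Total gain g = 0.0459 − 0.0984 + 0.29 + 0.107 − 0.255 = 0.0895.
Amplification A = 1/(1 − 0.0895) = 1.098.
ΔT = 2.16 × 1.098 = 2.4 °C.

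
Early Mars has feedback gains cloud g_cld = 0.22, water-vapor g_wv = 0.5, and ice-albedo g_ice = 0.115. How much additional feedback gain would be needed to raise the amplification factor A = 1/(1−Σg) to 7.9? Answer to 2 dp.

Current total gain = 0.835.
Target gain for A = 7.9: g* = 1 − 1/7.9 = 0.8734.
Additional gain needed = 0.8734 − 0.835 = 0.04.

0.04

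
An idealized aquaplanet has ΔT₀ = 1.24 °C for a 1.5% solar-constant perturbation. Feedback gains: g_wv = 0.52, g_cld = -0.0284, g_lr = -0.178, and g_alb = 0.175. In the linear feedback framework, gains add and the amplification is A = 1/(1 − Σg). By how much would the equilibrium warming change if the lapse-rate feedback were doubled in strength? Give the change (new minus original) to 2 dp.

Original: g = 0.4886, ΔT = 1.24/(1−0.4886) = 2.4247 °C.
With doubled lapse-rate: g' = 0.3106, ΔT' = 1.24/(1−0.3106) = 1.7987 °C.
Change = 1.7987 − 2.4247 = -0.63 °C.

-0.63 °C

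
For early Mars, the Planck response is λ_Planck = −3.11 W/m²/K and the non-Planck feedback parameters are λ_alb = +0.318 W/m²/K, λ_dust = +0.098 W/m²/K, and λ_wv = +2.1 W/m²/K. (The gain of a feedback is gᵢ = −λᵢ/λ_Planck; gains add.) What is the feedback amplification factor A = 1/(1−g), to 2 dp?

5.24

Convert to gains: g_alb = 0.318/3.11 = 0.1023; g_dust = 0.098/3.11 = 0.03151; g_wv = 2.1/3.11 = 0.6752.
Total gain g = 0.80901.
A = 1/(1 − 0.80901) = 5.24.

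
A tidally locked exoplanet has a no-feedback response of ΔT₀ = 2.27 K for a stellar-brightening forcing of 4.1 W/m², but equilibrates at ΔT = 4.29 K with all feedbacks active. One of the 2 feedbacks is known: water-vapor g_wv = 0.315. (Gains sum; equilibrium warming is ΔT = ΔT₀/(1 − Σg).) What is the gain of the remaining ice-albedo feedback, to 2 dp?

0.16

Amplification A = ΔT/ΔT₀ = 4.29/2.27 = 1.89.
Total gain g = 1 − 1/A = 1 − 1/1.89 = 0.4709.
The known gain is 0.315.
g_ice = 0.4709 − 0.315 = 0.16.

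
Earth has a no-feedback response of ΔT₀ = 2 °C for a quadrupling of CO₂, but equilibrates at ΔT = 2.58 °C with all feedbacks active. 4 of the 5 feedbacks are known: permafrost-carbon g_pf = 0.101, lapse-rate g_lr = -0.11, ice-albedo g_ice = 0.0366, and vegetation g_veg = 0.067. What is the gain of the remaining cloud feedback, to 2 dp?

Amplification A = ΔT/ΔT₀ = 2.58/2 = 1.29.
Total gain g = 1 − 1/A = 1 − 1/1.29 = 0.2248.
Known gains sum to 0.101 − 0.11 + 0.0366 + 0.067 = 0.0946.
g_cld = 0.2248 − 0.0946 = 0.13.

0.13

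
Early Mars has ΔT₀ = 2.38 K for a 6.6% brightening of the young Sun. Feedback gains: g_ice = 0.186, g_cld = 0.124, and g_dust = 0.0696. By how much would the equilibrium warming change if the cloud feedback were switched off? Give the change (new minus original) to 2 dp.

-0.64 K

Original: g = 0.3796, ΔT = 2.38/(1−0.3796) = 3.8362 K.
Without cloud: g' = 0.2556, ΔT' = 2.38/(1−0.2556) = 3.1972 K.
Change = 3.1972 − 3.8362 = -0.64 K.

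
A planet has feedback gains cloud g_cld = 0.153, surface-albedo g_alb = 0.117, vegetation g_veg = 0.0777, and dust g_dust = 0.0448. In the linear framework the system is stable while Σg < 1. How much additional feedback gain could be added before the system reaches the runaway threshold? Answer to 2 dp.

0.61

Current total gain = 0.153 + 0.117 + 0.0777 + 0.0448 = 0.3925.
Margin to runaway = 1 − 0.3925 = 0.61.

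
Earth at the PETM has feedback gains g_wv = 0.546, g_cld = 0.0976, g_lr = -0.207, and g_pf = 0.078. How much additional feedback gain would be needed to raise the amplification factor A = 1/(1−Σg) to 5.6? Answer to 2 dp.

Current total gain = 0.5146.
Target gain for A = 5.6: g* = 1 − 1/5.6 = 0.8214.
Additional gain needed = 0.8214 − 0.5146 = 0.31.

0.31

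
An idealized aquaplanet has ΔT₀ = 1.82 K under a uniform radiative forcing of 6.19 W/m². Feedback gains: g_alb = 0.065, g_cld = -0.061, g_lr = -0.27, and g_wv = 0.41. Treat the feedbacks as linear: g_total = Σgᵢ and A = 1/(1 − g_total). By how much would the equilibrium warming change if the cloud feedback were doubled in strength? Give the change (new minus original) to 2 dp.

-0.14 K

Original: g = 0.144, ΔT = 1.82/(1−0.144) = 2.1262 K.
With doubled cloud: g' = 0.083, ΔT' = 1.82/(1−0.083) = 1.9847 K.
Change = 1.9847 − 2.1262 = -0.14 K.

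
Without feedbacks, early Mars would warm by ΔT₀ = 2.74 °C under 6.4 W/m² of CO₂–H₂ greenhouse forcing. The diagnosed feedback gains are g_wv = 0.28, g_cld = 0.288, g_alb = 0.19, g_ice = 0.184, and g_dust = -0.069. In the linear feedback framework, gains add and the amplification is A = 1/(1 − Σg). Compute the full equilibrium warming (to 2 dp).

Total gain g = 0.28 + 0.288 + 0.19 + 0.184 − 0.069 = 0.873.
Amplification A = 1/(1 − 0.873) = 7.874.
ΔT = 2.74 × 7.874 = 21.57 °C.

21.57 °C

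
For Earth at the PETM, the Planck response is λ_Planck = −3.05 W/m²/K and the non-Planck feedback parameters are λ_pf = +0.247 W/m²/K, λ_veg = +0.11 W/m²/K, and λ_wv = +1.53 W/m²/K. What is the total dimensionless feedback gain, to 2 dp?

Convert to gains: g_pf = 0.247/3.05 = 0.08098; g_veg = 0.11/3.05 = 0.03607; g_wv = 1.53/3.05 = 0.5016.
Total gain g = 0.61865.

0.62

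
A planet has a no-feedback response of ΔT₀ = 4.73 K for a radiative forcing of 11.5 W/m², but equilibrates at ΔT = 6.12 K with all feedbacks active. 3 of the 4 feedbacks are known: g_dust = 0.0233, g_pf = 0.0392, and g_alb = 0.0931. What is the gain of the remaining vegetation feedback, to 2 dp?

0.07

Amplification A = ΔT/ΔT₀ = 6.12/4.73 = 1.294.
Total gain g = 1 − 1/A = 1 − 1/1.294 = 0.2272.
Known gains sum to 0.0233 + 0.0392 + 0.0931 = 0.1556.
g_veg = 0.2272 − 0.1556 = 0.07.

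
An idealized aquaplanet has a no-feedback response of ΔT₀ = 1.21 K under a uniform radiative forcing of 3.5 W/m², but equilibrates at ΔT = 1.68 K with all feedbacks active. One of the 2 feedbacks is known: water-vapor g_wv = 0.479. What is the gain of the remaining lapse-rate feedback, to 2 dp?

Amplification A = ΔT/ΔT₀ = 1.68/1.21 = 1.388.
Total gain g = 1 − 1/A = 1 − 1/1.388 = 0.2795.
The known gain is 0.479.
g_lr = 0.2795 − 0.479 = -0.20.

-0.20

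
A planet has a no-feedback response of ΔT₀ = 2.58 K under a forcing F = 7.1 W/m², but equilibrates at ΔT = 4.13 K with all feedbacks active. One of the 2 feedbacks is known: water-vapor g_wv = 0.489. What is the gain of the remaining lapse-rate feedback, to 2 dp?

-0.11

Amplification A = ΔT/ΔT₀ = 4.13/2.58 = 1.601.
Total gain g = 1 − 1/A = 1 − 1/1.601 = 0.3754.
The known gain is 0.489.
g_lr = 0.3754 − 0.489 = -0.11.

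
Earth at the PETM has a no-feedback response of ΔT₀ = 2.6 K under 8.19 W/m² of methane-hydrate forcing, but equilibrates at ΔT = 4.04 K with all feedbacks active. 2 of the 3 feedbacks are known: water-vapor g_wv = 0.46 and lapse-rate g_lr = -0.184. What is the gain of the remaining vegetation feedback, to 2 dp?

0.08

Amplification A = ΔT/ΔT₀ = 4.04/2.6 = 1.554.
Total gain g = 1 − 1/A = 1 − 1/1.554 = 0.3565.
Known gains sum to 0.46 − 0.184 = 0.276.
g_veg = 0.3565 − 0.276 = 0.08.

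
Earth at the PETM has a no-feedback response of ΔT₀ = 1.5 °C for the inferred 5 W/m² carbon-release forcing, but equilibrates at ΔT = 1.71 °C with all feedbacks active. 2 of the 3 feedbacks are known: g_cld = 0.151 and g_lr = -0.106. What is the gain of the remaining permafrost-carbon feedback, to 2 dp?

Amplification A = ΔT/ΔT₀ = 1.71/1.5 = 1.14.
Total gain g = 1 − 1/A = 1 − 1/1.14 = 0.1228.
Known gains sum to 0.151 − 0.106 = 0.045.
g_pf = 0.1228 − 0.045 = 0.08.

0.08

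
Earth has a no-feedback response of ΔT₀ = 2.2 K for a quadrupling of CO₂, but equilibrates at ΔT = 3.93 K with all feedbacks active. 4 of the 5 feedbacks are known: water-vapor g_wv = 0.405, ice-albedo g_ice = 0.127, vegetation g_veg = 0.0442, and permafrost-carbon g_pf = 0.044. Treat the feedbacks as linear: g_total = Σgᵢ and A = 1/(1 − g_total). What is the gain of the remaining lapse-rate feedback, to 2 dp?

-0.18

Amplification A = ΔT/ΔT₀ = 3.93/2.2 = 1.786.
Total gain g = 1 − 1/A = 1 − 1/1.786 = 0.4401.
Known gains sum to 0.405 + 0.127 + 0.0442 + 0.044 = 0.6202.
g_lr = 0.4401 − 0.6202 = -0.18.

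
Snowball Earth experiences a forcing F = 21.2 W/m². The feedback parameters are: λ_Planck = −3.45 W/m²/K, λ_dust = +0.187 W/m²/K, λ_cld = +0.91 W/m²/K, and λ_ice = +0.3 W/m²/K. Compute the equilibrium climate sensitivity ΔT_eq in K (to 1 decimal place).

10.3 K

Net feedback parameter λ = (−3.45) + (+0.187) + (+0.91) + (+0.3) = -2.053 W/m²/K.
ΔT = −F/λ = −21.2/(-2.053) = 10.3 K.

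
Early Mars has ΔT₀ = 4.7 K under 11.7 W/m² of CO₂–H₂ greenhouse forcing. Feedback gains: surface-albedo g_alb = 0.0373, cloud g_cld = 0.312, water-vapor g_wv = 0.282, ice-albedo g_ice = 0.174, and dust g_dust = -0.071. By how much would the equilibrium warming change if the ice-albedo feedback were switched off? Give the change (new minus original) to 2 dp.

-7.00 K

Original: g = 0.7343, ΔT = 4.7/(1−0.7343) = 17.6891 K.
Without ice-albedo: g' = 0.5603, ΔT' = 4.7/(1−0.5603) = 10.6891 K.
Change = 10.6891 − 17.6891 = -7.00 K.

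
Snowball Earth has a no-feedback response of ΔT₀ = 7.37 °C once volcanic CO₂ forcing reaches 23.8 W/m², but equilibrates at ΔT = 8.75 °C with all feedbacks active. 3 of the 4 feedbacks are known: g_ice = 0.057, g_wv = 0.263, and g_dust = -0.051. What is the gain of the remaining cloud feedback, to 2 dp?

Amplification A = ΔT/ΔT₀ = 8.75/7.37 = 1.187.
Total gain g = 1 − 1/A = 1 − 1/1.187 = 0.1575.
Known gains sum to 0.057 + 0.263 − 0.051 = 0.269.
g_cld = 0.1575 − 0.269 = -0.11.

-0.11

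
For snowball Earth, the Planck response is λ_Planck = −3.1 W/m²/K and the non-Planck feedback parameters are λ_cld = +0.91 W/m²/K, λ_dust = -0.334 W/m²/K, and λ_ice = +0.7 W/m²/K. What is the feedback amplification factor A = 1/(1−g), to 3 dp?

1.700

Convert to gains: g_cld = 0.91/3.1 = 0.2935; g_dust = -0.334/3.1 = -0.1077; g_ice = 0.7/3.1 = 0.2258.
Total gain g = 0.4116.
A = 1/(1 − 0.4116) = 1.700.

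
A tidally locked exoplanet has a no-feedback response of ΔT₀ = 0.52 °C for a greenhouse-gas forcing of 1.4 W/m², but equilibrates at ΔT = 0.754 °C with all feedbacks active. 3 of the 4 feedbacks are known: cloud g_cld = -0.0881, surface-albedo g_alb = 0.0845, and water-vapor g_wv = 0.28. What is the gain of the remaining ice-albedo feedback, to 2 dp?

Amplification A = ΔT/ΔT₀ = 0.754/0.52 = 1.45.
Total gain g = 1 − 1/A = 1 − 1/1.45 = 0.3103.
Known gains sum to -0.0881 + 0.0845 + 0.28 = 0.2764.
g_ice = 0.3103 − 0.2764 = 0.03.

0.03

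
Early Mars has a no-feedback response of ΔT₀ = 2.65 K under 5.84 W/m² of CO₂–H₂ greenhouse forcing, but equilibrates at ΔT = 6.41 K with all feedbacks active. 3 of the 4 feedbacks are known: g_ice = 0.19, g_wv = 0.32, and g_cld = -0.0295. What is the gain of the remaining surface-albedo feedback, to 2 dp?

0.11

Amplification A = ΔT/ΔT₀ = 6.41/2.65 = 2.419.
Total gain g = 1 − 1/A = 1 − 1/2.419 = 0.5866.
Known gains sum to 0.19 + 0.32 − 0.0295 = 0.4805.
g_alb = 0.5866 − 0.4805 = 0.11.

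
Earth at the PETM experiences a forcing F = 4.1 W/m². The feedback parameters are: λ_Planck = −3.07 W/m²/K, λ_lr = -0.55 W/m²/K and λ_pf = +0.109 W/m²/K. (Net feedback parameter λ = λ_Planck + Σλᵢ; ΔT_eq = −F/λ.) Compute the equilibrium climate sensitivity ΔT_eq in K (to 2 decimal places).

Net feedback parameter λ = (−3.07) + (-0.55) + (+0.109) = -3.511 W/m²/K.
ΔT = −F/λ = −4.1/(-3.511) = 1.17 K.

1.17 K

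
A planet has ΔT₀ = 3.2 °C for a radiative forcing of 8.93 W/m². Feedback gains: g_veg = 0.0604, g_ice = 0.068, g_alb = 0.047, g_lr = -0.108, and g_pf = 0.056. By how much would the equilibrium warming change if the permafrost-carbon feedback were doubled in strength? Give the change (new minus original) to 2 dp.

0.25 °C

Original: g = 0.1234, ΔT = 3.2/(1−0.1234) = 3.6505 °C.
With doubled permafrost-carbon: g' = 0.1794, ΔT' = 3.2/(1−0.1794) = 3.8996 °C.
Change = 3.8996 − 3.6505 = 0.25 °C.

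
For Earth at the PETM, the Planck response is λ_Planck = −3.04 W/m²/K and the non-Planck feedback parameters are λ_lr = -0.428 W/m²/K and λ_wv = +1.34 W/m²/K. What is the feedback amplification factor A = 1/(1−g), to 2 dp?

Convert to gains: g_lr = -0.428/3.04 = -0.1408; g_wv = 1.34/3.04 = 0.4408.
Total gain g = 0.3.
A = 1/(1 − 0.3) = 1.43.

1.43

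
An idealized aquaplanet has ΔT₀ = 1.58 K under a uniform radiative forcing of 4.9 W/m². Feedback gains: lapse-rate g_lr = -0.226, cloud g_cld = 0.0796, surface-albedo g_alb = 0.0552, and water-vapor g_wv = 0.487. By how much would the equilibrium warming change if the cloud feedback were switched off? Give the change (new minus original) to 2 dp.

Original: g = 0.3958, ΔT = 1.58/(1−0.3958) = 2.6150 K.
Without cloud: g' = 0.3162, ΔT' = 1.58/(1−0.3162) = 2.3106 K.
Change = 2.3106 − 2.6150 = -0.30 K.

-0.30 K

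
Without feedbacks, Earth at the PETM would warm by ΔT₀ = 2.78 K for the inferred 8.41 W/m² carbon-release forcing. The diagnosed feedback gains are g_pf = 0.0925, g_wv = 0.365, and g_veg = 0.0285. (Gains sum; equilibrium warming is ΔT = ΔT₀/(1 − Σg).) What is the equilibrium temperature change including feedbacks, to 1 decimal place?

Total gain g = 0.0925 + 0.365 + 0.0285 = 0.486.
Amplification A = 1/(1 − 0.486) = 1.946.
ΔT = 2.78 × 1.946 = 5.4 K.

5.4 K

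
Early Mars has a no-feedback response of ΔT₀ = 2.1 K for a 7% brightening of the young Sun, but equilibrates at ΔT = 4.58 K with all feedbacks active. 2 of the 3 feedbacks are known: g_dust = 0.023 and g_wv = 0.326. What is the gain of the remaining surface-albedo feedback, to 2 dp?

0.19

Amplification A = ΔT/ΔT₀ = 4.58/2.1 = 2.181.
Total gain g = 1 − 1/A = 1 − 1/2.181 = 0.5415.
Known gains sum to 0.023 + 0.326 = 0.349.
g_alb = 0.5415 − 0.349 = 0.19.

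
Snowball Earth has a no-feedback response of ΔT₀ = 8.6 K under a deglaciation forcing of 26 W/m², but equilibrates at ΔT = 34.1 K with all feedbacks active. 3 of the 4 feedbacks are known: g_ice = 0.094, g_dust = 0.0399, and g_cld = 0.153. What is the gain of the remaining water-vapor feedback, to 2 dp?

Amplification A = ΔT/ΔT₀ = 34.1/8.6 = 3.965.
Total gain g = 1 − 1/A = 1 − 1/3.965 = 0.7478.
Known gains sum to 0.094 + 0.0399 + 0.153 = 0.2869.
g_wv = 0.7478 − 0.2869 = 0.46.

0.46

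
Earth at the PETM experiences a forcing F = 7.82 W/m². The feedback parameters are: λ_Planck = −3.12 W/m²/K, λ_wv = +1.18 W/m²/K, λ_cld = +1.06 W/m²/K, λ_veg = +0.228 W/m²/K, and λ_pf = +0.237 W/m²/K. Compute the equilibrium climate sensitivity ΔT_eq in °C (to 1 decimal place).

Net feedback parameter λ = (−3.12) + (+1.18) + (+1.06) + (+0.228) + (+0.237) = -0.415 W/m²/K.
ΔT = −F/λ = −7.82/(-0.415) = 18.8 °C.

18.8 °C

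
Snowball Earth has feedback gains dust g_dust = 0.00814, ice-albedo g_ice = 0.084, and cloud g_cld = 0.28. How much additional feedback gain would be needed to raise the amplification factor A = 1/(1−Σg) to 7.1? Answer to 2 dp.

0.49

Current total gain = 0.37214.
Target gain for A = 7.1: g* = 1 − 1/7.1 = 0.8592.
Additional gain needed = 0.8592 − 0.37214 = 0.49.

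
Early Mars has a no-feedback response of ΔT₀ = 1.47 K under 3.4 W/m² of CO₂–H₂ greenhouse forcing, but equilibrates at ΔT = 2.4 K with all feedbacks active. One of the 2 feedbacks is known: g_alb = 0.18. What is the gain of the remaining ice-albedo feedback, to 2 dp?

0.21

Amplification A = ΔT/ΔT₀ = 2.4/1.47 = 1.633.
Total gain g = 1 − 1/A = 1 − 1/1.633 = 0.3876.
The known gain is 0.18.
g_ice = 0.3876 − 0.18 = 0.21.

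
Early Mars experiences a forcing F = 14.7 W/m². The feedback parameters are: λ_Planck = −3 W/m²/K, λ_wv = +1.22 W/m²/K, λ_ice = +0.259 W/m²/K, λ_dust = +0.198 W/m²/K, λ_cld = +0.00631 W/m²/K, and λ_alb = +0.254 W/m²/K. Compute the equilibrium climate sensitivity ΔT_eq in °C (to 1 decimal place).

13.8 °C

Net feedback parameter λ = (−3) + (+1.22) + (+0.259) + (+0.198) + (+0.00631) + (+0.254) = -1.06269 W/m²/K.
ΔT = −F/λ = −14.7/(-1.06269) = 13.8 °C.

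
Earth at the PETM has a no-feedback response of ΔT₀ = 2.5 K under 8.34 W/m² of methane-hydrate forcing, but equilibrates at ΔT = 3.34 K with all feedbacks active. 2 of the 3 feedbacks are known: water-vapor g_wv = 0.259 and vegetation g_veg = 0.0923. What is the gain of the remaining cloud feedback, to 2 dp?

Amplification A = ΔT/ΔT₀ = 3.34/2.5 = 1.336.
Total gain g = 1 − 1/A = 1 − 1/1.336 = 0.2515.
Known gains sum to 0.259 + 0.0923 = 0.3513.
g_cld = 0.2515 − 0.3513 = -0.10.

-0.10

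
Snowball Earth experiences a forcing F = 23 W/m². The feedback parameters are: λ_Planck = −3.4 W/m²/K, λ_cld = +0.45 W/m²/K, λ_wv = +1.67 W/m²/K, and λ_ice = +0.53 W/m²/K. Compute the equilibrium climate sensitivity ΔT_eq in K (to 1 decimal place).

Net feedback parameter λ = (−3.4) + (+0.45) + (+1.67) + (+0.53) = -0.75 W/m²/K.
ΔT = −F/λ = −23/(-0.75) = 30.7 K.

30.7 K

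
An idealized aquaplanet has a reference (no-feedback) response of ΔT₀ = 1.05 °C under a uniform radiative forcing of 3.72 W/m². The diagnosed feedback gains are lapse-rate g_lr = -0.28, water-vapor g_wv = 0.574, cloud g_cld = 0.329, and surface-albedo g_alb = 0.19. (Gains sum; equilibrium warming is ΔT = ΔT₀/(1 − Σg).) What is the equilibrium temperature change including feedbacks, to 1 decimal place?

5.6 °C

Total gain g = -0.28 + 0.574 + 0.329 + 0.19 = 0.813.
Amplification A = 1/(1 − 0.813) = 5.348.
ΔT = 1.05 × 5.348 = 5.6 °C.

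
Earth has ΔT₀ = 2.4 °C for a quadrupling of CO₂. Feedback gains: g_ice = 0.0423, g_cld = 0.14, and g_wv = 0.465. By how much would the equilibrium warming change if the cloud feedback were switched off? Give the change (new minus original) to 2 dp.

Original: g = 0.6473, ΔT = 2.4/(1−0.6473) = 6.8046 °C.
Without cloud: g' = 0.5073, ΔT' = 2.4/(1−0.5073) = 4.8711 °C.
Change = 4.8711 − 6.8046 = -1.93 °C.

-1.93 °C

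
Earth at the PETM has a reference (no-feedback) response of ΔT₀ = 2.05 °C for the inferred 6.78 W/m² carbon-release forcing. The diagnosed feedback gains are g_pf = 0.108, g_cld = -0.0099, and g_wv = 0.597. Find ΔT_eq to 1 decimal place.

Total gain g = 0.108 − 0.0099 + 0.597 = 0.6951.
Amplification A = 1/(1 − 0.6951) = 3.28.
ΔT = 2.05 × 3.28 = 6.7 °C.

6.7 °C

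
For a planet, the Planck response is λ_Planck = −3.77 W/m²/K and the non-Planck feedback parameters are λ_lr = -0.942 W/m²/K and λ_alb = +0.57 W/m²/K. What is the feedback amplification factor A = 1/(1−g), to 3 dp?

Convert to gains: g_lr = -0.942/3.77 = -0.2499; g_alb = 0.57/3.77 = 0.1512.
Total gain g = -0.0987.
A = 1/(1 + 0.0987) = 0.910.

0.910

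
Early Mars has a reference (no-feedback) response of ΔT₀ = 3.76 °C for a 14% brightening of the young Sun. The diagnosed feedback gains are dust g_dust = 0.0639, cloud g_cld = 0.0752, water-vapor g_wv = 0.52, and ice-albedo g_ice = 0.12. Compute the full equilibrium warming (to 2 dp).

17.02 °C

Total gain g = 0.0639 + 0.0752 + 0.52 + 0.12 = 0.7791.
Amplification A = 1/(1 − 0.7791) = 4.527.
ΔT = 3.76 × 4.527 = 17.02 °C.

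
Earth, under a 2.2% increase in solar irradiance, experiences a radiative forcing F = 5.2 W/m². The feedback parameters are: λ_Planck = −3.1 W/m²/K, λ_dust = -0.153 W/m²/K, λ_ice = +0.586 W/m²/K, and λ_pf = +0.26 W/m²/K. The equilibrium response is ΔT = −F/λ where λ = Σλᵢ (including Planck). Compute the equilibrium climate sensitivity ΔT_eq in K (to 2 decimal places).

Net feedback parameter λ = (−3.1) + (-0.153) + (+0.586) + (+0.26) = -2.407 W/m²/K.
ΔT = −F/λ = −5.2/(-2.407) = 2.16 K.

2.16 K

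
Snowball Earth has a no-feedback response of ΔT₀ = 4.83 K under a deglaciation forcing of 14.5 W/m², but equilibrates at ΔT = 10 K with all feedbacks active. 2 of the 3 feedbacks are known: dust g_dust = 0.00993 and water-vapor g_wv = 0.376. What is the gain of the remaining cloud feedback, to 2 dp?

0.13

Amplification A = ΔT/ΔT₀ = 10/4.83 = 2.07.
Total gain g = 1 − 1/A = 1 − 1/2.07 = 0.5169.
Known gains sum to 0.00993 + 0.376 = 0.38593.
g_cld = 0.5169 − 0.38593 = 0.13.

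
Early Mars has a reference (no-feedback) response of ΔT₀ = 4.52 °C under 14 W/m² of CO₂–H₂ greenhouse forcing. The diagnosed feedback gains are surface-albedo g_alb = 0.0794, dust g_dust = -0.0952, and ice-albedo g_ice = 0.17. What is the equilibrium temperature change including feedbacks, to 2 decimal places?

5.34 °C

Total gain g = 0.0794 − 0.0952 + 0.17 = 0.1542.
Amplification A = 1/(1 − 0.1542) = 1.182.
ΔT = 4.52 × 1.182 = 5.34 °C.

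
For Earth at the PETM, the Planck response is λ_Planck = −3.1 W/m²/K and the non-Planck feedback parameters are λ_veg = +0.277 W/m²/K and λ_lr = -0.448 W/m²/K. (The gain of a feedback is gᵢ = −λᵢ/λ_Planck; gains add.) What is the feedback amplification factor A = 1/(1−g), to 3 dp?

Convert to gains: g_veg = 0.277/3.1 = 0.08935; g_lr = -0.448/3.1 = -0.1445.
Total gain g = -0.05515.
A = 1/(1 + 0.05515) = 0.948.

0.948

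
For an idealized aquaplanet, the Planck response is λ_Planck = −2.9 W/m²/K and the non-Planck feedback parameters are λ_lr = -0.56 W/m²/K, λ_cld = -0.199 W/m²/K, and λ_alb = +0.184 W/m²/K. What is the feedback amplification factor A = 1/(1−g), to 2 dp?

Convert to gains: g_lr = -0.56/2.9 = -0.1931; g_cld = -0.199/2.9 = -0.06862; g_alb = 0.184/2.9 = 0.06345.
Total gain g = -0.19827.
A = 1/(1 + 0.19827) = 0.83.

0.83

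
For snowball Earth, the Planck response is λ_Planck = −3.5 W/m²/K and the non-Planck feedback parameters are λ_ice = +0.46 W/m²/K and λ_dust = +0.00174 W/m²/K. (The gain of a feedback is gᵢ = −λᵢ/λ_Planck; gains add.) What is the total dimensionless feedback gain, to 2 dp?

0.13

Convert to gains: g_ice = 0.46/3.5 = 0.1314; g_dust = 0.00174/3.5 = 0.000497.
Total gain g = 0.131897.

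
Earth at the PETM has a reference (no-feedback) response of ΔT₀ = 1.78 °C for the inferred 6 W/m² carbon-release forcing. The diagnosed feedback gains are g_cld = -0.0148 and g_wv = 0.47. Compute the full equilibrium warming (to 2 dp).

Total gain g = -0.0148 + 0.47 = 0.4552.
Amplification A = 1/(1 − 0.4552) = 1.836.
ΔT = 1.78 × 1.836 = 3.27 °C.

3.27 °C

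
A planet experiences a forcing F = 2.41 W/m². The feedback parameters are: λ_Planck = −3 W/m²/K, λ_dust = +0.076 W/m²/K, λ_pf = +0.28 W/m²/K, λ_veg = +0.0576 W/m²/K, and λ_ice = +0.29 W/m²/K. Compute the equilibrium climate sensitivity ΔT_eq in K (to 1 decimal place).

Net feedback parameter λ = (−3) + (+0.076) + (+0.28) + (+0.0576) + (+0.29) = -2.2964 W/m²/K.
ΔT = −F/λ = −2.41/(-2.2964) = 1.0 K.

1.0 K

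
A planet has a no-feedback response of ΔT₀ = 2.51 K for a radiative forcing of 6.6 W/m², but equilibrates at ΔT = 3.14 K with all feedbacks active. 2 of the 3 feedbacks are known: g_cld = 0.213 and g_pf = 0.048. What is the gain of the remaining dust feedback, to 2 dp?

-0.06

Amplification A = ΔT/ΔT₀ = 3.14/2.51 = 1.251.
Total gain g = 1 − 1/A = 1 − 1/1.251 = 0.2006.
Known gains sum to 0.213 + 0.048 = 0.261.
g_dust = 0.2006 − 0.261 = -0.06.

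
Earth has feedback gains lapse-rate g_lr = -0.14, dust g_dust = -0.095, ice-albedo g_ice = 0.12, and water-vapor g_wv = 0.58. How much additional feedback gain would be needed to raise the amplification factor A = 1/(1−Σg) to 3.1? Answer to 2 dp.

0.21

Current total gain = 0.465.
Target gain for A = 3.1: g* = 1 − 1/3.1 = 0.6774.
Additional gain needed = 0.6774 − 0.465 = 0.21.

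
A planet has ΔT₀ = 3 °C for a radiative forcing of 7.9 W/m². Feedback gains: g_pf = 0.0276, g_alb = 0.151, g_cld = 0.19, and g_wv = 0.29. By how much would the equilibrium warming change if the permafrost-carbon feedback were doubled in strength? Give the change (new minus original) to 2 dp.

Original: g = 0.6586, ΔT = 3/(1−0.6586) = 8.7873 °C.
With doubled permafrost-carbon: g' = 0.6862, ΔT' = 3/(1−0.6862) = 9.5602 °C.
Change = 9.5602 − 8.7873 = 0.77 °C.

0.77 °C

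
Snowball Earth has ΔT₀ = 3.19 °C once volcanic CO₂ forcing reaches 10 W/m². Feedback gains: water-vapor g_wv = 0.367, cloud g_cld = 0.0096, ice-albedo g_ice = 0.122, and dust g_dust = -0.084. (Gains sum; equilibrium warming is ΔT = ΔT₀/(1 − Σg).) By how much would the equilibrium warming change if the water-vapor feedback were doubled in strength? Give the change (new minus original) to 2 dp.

9.16 °C

Original: g = 0.4146, ΔT = 3.19/(1−0.4146) = 5.4493 °C.
With doubled water-vapor: g' = 0.7816, ΔT' = 3.19/(1−0.7816) = 14.6062 °C.
Change = 14.6062 − 5.4493 = 9.16 °C.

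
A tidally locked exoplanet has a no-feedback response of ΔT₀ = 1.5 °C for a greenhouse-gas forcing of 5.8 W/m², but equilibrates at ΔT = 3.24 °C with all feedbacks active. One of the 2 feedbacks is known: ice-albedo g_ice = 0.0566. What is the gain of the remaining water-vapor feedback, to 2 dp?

0.48

Amplification A = ΔT/ΔT₀ = 3.24/1.5 = 2.16.
Total gain g = 1 − 1/A = 1 − 1/2.16 = 0.537.
The known gain is 0.0566.
g_wv = 0.537 − 0.0566 = 0.48.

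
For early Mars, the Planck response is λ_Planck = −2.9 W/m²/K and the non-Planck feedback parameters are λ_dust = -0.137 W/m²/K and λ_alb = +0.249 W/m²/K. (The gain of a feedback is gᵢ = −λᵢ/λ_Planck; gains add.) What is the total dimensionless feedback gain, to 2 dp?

0.04

Convert to gains: g_dust = -0.137/2.9 = -0.04724; g_alb = 0.249/2.9 = 0.08586.
Total gain g = 0.03862.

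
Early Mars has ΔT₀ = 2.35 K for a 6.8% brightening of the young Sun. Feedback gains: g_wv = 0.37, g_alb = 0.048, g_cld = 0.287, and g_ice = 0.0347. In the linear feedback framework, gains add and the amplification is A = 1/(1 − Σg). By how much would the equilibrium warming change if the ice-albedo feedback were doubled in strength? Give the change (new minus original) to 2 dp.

Original: g = 0.7397, ΔT = 2.35/(1−0.7397) = 9.0280 K.
With doubled ice-albedo: g' = 0.7744, ΔT' = 2.35/(1−0.7744) = 10.4167 K.
Change = 10.4167 − 9.0280 = 1.39 K.

1.39 K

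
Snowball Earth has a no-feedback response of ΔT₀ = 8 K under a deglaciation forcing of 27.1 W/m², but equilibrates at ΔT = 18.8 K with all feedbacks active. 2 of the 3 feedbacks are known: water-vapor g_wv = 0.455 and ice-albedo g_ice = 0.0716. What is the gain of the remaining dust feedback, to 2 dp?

0.05

Amplification A = ΔT/ΔT₀ = 18.8/8 = 2.35.
Total gain g = 1 − 1/A = 1 − 1/2.35 = 0.5745.
Known gains sum to 0.455 + 0.0716 = 0.5266.
g_dust = 0.5745 − 0.5266 = 0.05.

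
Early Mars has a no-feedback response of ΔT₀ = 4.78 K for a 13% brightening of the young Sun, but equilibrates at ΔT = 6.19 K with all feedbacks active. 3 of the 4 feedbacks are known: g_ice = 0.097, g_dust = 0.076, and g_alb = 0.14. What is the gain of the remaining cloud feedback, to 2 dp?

-0.09

Amplification A = ΔT/ΔT₀ = 6.19/4.78 = 1.295.
Total gain g = 1 − 1/A = 1 − 1/1.295 = 0.2278.
Known gains sum to 0.097 + 0.076 + 0.14 = 0.313.
g_cld = 0.2278 − 0.313 = -0.09.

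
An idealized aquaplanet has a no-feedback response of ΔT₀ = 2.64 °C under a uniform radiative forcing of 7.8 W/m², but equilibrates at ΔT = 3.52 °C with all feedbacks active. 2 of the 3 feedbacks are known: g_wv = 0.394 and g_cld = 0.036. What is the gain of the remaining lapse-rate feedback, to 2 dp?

Amplification A = ΔT/ΔT₀ = 3.52/2.64 = 1.333.
Total gain g = 1 − 1/A = 1 − 1/1.333 = 0.2498.
Known gains sum to 0.394 + 0.036 = 0.43.
g_lr = 0.2498 − 0.43 = -0.18.

-0.18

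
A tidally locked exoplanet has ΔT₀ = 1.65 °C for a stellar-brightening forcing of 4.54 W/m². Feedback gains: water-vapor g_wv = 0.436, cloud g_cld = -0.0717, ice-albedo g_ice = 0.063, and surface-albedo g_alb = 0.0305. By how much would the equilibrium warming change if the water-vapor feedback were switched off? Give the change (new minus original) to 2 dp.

-1.36 °C

Original: g = 0.4578, ΔT = 1.65/(1−0.4578) = 3.0432 °C.
Without water-vapor: g' = 0.0218, ΔT' = 1.65/(1−0.0218) = 1.6868 °C.
Change = 1.6868 − 3.0432 = -1.36 °C.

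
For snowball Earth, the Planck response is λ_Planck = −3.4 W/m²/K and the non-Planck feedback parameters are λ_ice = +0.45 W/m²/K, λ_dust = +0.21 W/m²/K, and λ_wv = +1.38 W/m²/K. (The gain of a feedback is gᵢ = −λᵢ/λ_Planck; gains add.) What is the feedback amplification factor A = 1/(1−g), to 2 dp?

2.50

Convert to gains: g_ice = 0.45/3.4 = 0.1324; g_dust = 0.21/3.4 = 0.06176; g_wv = 1.38/3.4 = 0.4059.
Total gain g = 0.60006.
A = 1/(1 − 0.60006) = 2.50.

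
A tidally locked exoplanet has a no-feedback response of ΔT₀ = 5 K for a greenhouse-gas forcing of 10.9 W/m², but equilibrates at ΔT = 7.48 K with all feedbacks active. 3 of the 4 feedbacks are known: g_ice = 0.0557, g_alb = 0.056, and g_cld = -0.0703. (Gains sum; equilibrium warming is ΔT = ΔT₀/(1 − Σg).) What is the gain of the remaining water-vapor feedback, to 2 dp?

Amplification A = ΔT/ΔT₀ = 7.48/5 = 1.496.
Total gain g = 1 − 1/A = 1 − 1/1.496 = 0.3316.
Known gains sum to 0.0557 + 0.056 − 0.0703 = 0.0414.
g_wv = 0.3316 − 0.0414 = 0.29.

0.29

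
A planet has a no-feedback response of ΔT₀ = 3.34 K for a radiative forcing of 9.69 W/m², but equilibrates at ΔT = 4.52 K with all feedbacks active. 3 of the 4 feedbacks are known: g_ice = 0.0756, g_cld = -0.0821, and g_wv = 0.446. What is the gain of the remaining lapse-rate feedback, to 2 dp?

-0.18

Amplification A = ΔT/ΔT₀ = 4.52/3.34 = 1.353.
Total gain g = 1 − 1/A = 1 − 1/1.353 = 0.2609.
Known gains sum to 0.0756 − 0.0821 + 0.446 = 0.4395.
g_lr = 0.2609 − 0.4395 = -0.18.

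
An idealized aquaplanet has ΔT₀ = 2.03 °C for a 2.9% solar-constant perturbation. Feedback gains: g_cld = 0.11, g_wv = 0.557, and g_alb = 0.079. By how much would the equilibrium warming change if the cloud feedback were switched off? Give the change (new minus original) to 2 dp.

-2.42 °C

Original: g = 0.746, ΔT = 2.03/(1−0.746) = 7.9921 °C.
Without cloud: g' = 0.636, ΔT' = 2.03/(1−0.636) = 5.5769 °C.
Change = 5.5769 − 7.9921 = -2.42 °C.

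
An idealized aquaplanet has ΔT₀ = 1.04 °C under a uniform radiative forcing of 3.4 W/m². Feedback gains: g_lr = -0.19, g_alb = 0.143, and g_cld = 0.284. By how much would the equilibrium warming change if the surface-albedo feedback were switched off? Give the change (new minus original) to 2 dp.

-0.22 °C

Original: g = 0.237, ΔT = 1.04/(1−0.237) = 1.3630 °C.
Without surface-albedo: g' = 0.094, ΔT' = 1.04/(1−0.094) = 1.1479 °C.
Change = 1.1479 − 1.3630 = -0.22 °C.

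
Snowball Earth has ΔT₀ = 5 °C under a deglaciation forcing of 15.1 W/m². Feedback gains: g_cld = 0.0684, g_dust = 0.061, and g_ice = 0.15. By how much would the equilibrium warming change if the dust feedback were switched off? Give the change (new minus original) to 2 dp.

Original: g = 0.2794, ΔT = 5/(1−0.2794) = 6.9387 °C.
Without dust: g' = 0.2184, ΔT' = 5/(1−0.2184) = 6.3971 °C.
Change = 6.3971 − 6.9387 = -0.54 °C.

-0.54 °C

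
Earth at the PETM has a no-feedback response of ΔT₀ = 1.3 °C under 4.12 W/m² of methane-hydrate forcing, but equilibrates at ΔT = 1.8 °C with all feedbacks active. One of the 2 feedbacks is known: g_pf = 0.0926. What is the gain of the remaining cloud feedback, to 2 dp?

0.19

Amplification A = ΔT/ΔT₀ = 1.8/1.3 = 1.385.
Total gain g = 1 − 1/A = 1 − 1/1.385 = 0.278.
The known gain is 0.0926.
g_cld = 0.278 − 0.0926 = 0.19.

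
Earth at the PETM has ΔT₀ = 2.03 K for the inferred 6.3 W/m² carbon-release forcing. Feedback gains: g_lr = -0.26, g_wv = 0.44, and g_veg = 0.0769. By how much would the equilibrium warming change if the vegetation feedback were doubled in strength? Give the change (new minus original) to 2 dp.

Original: g = 0.2569, ΔT = 2.03/(1−0.2569) = 2.7318 K.
With doubled vegetation: g' = 0.3338, ΔT' = 2.03/(1−0.3338) = 3.0471 K.
Change = 3.0471 − 2.7318 = 0.32 K.

0.32 K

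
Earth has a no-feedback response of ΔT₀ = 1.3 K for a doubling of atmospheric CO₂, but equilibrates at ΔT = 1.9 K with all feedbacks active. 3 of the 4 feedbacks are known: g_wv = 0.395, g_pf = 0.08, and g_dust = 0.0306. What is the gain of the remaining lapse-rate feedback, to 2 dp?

-0.19

Amplification A = ΔT/ΔT₀ = 1.9/1.3 = 1.462.
Total gain g = 1 − 1/A = 1 − 1/1.462 = 0.316.
Known gains sum to 0.395 + 0.08 + 0.0306 = 0.5056.
g_lr = 0.316 − 0.5056 = -0.19.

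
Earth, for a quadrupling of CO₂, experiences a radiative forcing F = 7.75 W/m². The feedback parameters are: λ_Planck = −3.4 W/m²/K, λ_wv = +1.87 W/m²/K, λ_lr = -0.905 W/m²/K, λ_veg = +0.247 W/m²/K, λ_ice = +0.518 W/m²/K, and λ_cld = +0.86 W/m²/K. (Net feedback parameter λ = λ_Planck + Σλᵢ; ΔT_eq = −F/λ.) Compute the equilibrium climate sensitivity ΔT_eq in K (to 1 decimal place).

9.6 K

Net feedback parameter λ = (−3.4) + (+1.87) + (-0.905) + (+0.247) + (+0.518) + (+0.86) = -0.81 W/m²/K.
ΔT = −F/λ = −7.75/(-0.81) = 9.6 K.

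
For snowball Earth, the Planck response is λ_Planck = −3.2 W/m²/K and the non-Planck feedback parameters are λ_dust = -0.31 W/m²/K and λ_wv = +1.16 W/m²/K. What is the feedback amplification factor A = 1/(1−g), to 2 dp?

Convert to gains: g_dust = -0.31/3.2 = -0.09687; g_wv = 1.16/3.2 = 0.3625.
Total gain g = 0.26563.
A = 1/(1 − 0.26563) = 1.36.

1.36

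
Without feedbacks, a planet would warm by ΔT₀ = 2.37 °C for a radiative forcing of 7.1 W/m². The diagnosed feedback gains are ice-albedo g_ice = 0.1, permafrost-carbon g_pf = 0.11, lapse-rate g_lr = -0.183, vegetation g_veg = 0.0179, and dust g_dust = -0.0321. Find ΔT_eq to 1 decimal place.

2.4 °C

Total gain g = 0.1 + 0.11 − 0.183 + 0.0179 − 0.0321 = 0.0128.
Amplification A = 1/(1 − 0.0128) = 1.013.
ΔT = 2.37 × 1.013 = 2.4 °C.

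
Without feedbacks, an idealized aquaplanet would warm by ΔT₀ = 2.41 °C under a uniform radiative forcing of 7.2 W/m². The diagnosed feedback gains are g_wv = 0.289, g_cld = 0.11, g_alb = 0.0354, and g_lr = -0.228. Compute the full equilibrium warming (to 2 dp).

3.04 °C

Total gain g = 0.289 + 0.11 + 0.0354 − 0.228 = 0.2064.
Amplification A = 1/(1 − 0.2064) = 1.26.
ΔT = 2.41 × 1.26 = 3.04 °C.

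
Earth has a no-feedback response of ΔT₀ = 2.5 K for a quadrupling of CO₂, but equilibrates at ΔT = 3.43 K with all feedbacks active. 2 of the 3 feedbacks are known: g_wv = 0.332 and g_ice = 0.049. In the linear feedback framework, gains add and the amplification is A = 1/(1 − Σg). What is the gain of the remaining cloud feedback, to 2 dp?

Amplification A = ΔT/ΔT₀ = 3.43/2.5 = 1.372.
Total gain g = 1 − 1/A = 1 − 1/1.372 = 0.2711.
Known gains sum to 0.332 + 0.049 = 0.381.
g_cld = 0.2711 − 0.381 = -0.11.

-0.11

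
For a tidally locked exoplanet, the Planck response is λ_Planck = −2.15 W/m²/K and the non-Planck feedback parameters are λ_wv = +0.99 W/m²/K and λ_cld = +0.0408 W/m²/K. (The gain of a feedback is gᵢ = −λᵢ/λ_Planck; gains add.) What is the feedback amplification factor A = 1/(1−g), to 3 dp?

Convert to gains: g_wv = 0.99/2.15 = 0.4605; g_cld = 0.0408/2.15 = 0.01898.
Total gain g = 0.47948.
A = 1/(1 − 0.47948) = 1.921.

1.921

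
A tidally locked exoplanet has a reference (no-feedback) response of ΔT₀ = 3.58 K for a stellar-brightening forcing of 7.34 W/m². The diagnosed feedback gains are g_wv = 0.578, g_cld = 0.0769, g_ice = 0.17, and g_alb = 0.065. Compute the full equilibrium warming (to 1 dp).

32.5 K

Total gain g = 0.578 + 0.0769 + 0.17 + 0.065 = 0.8899.
Amplification A = 1/(1 − 0.8899) = 9.083.
ΔT = 3.58 × 9.083 = 32.5 K.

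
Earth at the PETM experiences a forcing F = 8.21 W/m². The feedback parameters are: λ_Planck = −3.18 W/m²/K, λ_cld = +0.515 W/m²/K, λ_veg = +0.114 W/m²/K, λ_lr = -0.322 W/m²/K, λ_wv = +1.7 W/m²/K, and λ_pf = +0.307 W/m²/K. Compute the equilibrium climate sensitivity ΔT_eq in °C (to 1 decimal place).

9.5 °C

Net feedback parameter λ = (−3.18) + (+0.515) + (+0.114) + (-0.322) + (+1.7) + (+0.307) = -0.866 W/m²/K.
ΔT = −F/λ = −8.21/(-0.866) = 9.5 °C.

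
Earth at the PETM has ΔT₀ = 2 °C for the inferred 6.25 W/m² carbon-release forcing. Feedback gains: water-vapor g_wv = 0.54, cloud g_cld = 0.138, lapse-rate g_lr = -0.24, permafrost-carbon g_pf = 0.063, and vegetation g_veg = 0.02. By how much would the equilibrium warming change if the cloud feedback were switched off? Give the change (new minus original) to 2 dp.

-0.93 °C

Original: g = 0.521, ΔT = 2/(1−0.521) = 4.1754 °C.
Without cloud: g' = 0.383, ΔT' = 2/(1−0.383) = 3.2415 °C.
Change = 3.2415 − 4.1754 = -0.93 °C.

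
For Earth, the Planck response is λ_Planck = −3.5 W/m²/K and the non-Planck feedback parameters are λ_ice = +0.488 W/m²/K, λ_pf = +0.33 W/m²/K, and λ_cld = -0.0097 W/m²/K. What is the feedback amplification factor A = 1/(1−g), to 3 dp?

Convert to gains: g_ice = 0.488/3.5 = 0.1394; g_pf = 0.33/3.5 = 0.09429; g_cld = -0.0097/3.5 = -0.002771.
Total gain g = 0.230919.
A = 1/(1 − 0.230919) = 1.300.

1.300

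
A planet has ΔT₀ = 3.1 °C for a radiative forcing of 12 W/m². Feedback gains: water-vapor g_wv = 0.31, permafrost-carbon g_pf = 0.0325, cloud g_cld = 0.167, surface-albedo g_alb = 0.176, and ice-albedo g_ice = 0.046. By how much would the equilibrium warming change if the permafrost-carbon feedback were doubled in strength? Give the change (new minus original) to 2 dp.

1.59 °C

Original: g = 0.7315, ΔT = 3.1/(1−0.7315) = 11.5456 °C.
With doubled permafrost-carbon: g' = 0.764, ΔT' = 3.1/(1−0.764) = 13.1356 °C.
Change = 13.1356 − 11.5456 = 1.59 °C.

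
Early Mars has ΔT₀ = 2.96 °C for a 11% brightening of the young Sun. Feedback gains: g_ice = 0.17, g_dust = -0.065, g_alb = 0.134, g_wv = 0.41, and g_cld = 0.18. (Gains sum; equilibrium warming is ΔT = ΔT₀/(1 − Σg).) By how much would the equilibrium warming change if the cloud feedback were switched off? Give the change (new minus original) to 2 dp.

-8.88 °C

Original: g = 0.829, ΔT = 2.96/(1−0.829) = 17.3099 °C.
Without cloud: g' = 0.649, ΔT' = 2.96/(1−0.649) = 8.4330 °C.
Change = 8.4330 − 17.3099 = -8.88 °C.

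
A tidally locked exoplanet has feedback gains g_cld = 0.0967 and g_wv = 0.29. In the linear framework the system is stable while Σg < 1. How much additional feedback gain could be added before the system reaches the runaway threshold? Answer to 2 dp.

Current total gain = 0.0967 + 0.29 = 0.3867.
Margin to runaway = 1 − 0.3867 = 0.61.

0.61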